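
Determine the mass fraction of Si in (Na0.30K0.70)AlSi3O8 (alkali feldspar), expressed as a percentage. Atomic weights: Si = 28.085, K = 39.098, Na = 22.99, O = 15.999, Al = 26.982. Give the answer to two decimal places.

30.81 wt%

Formula mass = 0.30*22.99 + 0.70*39.098 + 1*26.982 + 3*28.085 + 8*15.999 = 273.495 g/mol, of which 84.255 g is Si.
So Si makes up 84.255/273.495 = 0.3081 of the mass, i.e. 30.81%.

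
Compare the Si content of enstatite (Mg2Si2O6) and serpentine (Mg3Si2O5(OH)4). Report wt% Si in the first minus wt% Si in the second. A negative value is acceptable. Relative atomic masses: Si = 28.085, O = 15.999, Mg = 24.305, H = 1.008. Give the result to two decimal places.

7.71 percentage points

First mineral: 56.170 g Si in 200.774 g formula = 27.98 wt% Si.
Second mineral: 56.170 g Si in 277.108 g formula = 20.27 wt% Si.
27.98% − 20.27% gives a difference of 7.71 percentage points.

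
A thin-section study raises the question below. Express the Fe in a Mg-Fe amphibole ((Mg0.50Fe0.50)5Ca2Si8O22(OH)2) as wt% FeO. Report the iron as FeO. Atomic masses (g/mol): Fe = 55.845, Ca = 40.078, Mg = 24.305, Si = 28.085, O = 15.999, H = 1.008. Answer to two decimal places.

Formula mass = 891.203 g/mol.
2.50 Fe → 2.5000 mol FeO per formula unit; M(FeO) = 71.844, so FeO mass = 179.610 g.
179.610/891.203 × 100 = 20.15 wt%.

20.15 wt%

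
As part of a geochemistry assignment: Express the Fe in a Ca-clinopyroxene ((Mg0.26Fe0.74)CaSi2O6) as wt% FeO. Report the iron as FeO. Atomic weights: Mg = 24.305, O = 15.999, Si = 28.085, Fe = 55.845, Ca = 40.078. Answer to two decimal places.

Molar mass of (Mg0.26Fe0.74)CaSi2O6 = 0.26·24.305 + 0.74·55.845 + 1·40.078 + 2·28.085 + 6·15.999 = 239.887 g/mol.
Each formula unit contains 0.74 Fe, equivalent to 0.74/1 = 0.7400 mol FeO.
M(FeO) = 1×55.845 + 1×15.999 = 71.844 g/mol.
Mass of FeO per formula unit = 0.7400 × 71.844 = 53.165 g.
FeO wt% = 53.165 / 239.887 × 100 = 22.16%.

22.16 wt%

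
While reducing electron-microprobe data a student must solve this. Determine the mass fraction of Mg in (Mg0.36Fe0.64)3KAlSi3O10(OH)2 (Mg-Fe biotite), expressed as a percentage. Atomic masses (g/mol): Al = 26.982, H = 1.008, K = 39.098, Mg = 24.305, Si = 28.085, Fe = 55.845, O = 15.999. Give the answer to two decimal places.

Formula mass = 1.08·24.305 + 1.92·55.845 + 1·39.098 + 1·26.982 + 3·28.085 + 12·15.999 + 2·1.008 = 477.811 g/mol, of which 26.249 g is Mg.
So Mg makes up 26.249/477.811 = 0.0549 of the mass, i.e. 5.49%.

5.49 weight percent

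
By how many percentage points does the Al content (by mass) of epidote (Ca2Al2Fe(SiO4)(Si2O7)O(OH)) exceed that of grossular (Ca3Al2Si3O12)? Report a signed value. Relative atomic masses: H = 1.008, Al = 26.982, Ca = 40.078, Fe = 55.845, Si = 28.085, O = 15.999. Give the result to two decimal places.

Al in Ca2Al2Fe(SiO4)(Si2O7)O(OH): molar mass 483.215 g/mol; 2×26.982 = 53.964 g → 11.17 wt%.
Al in Ca3Al2Si3O12: molar mass 450.441 g/mol; 2×26.982 = 53.964 g → 11.98 wt%.
Difference = 11.17 − 11.98 = -0.81 percentage points.

-0.81 percentage points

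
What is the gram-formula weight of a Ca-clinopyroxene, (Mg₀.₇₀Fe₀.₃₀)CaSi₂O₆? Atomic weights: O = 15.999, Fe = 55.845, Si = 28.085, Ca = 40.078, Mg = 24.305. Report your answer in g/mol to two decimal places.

The formula mass is the sum 0.70*24.305 + 0.30*55.845 + 1*40.078 + 2*28.085 + 6*15.999.

226.01 g/mol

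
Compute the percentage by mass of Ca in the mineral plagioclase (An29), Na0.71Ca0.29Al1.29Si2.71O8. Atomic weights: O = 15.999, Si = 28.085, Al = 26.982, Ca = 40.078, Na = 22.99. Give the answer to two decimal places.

4.36 wt%

M(Na0.71Ca0.29Al1.29Si2.71O8) = 266.855 g/mol.
Ca contributes 0.29 × 40.078 = 11.623 g per mole.
11.623/266.855 = 0.0436 → 4.36%.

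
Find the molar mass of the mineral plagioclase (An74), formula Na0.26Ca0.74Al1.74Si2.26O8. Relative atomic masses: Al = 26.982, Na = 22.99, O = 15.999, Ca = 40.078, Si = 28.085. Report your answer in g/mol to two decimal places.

M = 0.26×22.99 + 0.74×40.078 + 1.74×26.982 + 2.26×28.085 + 8×15.999

274.05 g/mol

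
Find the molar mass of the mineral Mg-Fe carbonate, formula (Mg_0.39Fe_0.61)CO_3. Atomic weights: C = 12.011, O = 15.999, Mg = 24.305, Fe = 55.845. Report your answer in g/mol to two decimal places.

103.55 g/mol

M = 0.39(24.305) + 0.61(55.845) + 1(12.011) + 3(15.999)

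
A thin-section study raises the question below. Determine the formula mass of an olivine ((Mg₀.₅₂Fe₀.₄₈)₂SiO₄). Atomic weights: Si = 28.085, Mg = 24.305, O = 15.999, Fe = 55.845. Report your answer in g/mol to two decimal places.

170.97 g/mol

Mg: 1.04 × 24.305 = 25.2772
Fe: 0.96 × 55.845 = 53.6112
Si: 1 × 28.085 = 28.0850
O: 4 × 15.999 = 63.9960
Summing the contributions gives the formula mass.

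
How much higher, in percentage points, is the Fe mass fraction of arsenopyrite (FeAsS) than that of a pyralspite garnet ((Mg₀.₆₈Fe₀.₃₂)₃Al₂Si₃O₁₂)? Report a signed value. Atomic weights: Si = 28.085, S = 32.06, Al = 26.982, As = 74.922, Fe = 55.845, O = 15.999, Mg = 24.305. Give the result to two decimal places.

21.93 percentage points

First mineral: 55.845 g Fe in 162.827 g formula = 34.30 wt% Fe.
Second mineral: 53.611 g Fe in 433.400 g formula = 12.37 wt% Fe.
34.30% − 12.37% gives a difference of 21.93 percentage points.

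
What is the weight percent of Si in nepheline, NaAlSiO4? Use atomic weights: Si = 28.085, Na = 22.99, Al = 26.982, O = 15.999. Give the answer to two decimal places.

M(NaAlSiO4) = 142.053 g/mol.
Si contributes 1 × 28.085 = 28.085 g per mole.
28.085/142.053 = 0.1977 → 19.77%.

19.77 mass %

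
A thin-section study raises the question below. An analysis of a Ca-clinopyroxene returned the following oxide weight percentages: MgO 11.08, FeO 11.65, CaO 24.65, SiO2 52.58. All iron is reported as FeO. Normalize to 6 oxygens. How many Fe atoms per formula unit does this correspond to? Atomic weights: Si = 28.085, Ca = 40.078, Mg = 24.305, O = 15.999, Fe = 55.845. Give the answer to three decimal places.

0.370 Fe apfu

MgO (M=40.304): mol = 0.27491; Mg = 0.27491, O = 0.27491.
FeO (M=71.844): mol = 0.16216; Fe = 0.16216, O = 0.16216.
CaO (M=56.077): mol = 0.43957; Ca = 0.43957, O = 0.43957.
SiO2 (M=60.083): mol = 0.87512; Si = 0.87512, O = 1.75024.
ΣO = 2.62688; factor = 6/ΣO = 2.28408.
Fe apfu = 0.16216 × 2.28408 = 0.370.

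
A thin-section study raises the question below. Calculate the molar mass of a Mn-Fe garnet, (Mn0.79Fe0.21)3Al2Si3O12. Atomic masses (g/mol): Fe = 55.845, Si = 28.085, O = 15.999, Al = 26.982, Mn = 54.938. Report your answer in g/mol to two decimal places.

495.59 g/mol

M = 2.37*54.938 + 0.63*55.845 + 2*26.982 + 3*28.085 + 12*15.999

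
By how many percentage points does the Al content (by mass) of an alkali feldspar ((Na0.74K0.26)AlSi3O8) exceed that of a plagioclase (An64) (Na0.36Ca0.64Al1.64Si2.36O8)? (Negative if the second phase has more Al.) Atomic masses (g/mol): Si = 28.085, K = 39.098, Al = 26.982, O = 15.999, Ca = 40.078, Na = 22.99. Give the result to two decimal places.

-6.11 percentage points

First mineral: 26.982 g Al in 266.407 g formula = 10.13 wt% Al.
Second mineral: 44.250 g Al in 272.449 g formula = 16.24 wt% Al.
10.13% − 16.24% gives a difference of -6.11 percentage points.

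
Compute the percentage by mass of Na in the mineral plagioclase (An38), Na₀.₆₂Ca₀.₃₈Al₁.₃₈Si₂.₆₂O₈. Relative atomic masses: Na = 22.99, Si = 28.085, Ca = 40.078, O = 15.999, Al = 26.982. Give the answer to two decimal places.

5.31 weight percent

Formula mass = 0.62*22.99 + 0.38*40.078 + 1.38*26.982 + 2.62*28.085 + 8*15.999 = 268.293 g/mol, of which 14.254 g is Na.
So Na makes up 14.254/268.293 = 0.0531 of the mass, i.e. 5.31%.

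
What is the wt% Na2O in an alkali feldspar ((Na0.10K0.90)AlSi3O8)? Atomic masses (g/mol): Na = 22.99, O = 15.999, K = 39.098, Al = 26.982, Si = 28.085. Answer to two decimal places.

1.12 wt%

Formula mass = 276.716 g/mol.
0.10 Na → 0.0500 mol Na2O per formula unit; M(Na2O) = 61.979, so Na2O mass = 3.099 g.
3.099/276.716 × 100 = 1.12 wt%.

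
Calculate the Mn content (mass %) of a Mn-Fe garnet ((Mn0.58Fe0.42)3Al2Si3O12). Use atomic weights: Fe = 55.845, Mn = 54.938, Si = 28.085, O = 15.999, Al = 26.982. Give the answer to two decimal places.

19.27 mass %

Formula mass = 1.74*54.938 + 1.26*55.845 + 2*26.982 + 3*28.085 + 12*15.999 = 496.164 g/mol, of which 95.592 g is Mn.
So Mn makes up 95.592/496.164 = 0.1927 of the mass, i.e. 19.27%.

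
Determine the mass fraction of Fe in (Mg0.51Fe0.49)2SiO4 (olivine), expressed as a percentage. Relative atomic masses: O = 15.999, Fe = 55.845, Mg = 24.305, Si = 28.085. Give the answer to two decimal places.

M((Mg0.51Fe0.49)2SiO4) = 171.600 g/mol.
Fe contributes 0.98 × 55.845 = 54.728 g per mole.
54.728/171.600 = 0.3189 → 31.89%.

31.89 weight percent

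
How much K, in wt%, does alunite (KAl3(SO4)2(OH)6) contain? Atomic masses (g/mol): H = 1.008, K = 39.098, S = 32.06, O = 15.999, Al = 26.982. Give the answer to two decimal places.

9.44 wt%

Formula mass = 1*39.098 + 3*26.982 + 2*32.06 + 14*15.999 + 6*1.008 = 414.198 g/mol, of which 39.098 g is K.
So K makes up 39.098/414.198 = 0.0944 of the mass, i.e. 9.44%.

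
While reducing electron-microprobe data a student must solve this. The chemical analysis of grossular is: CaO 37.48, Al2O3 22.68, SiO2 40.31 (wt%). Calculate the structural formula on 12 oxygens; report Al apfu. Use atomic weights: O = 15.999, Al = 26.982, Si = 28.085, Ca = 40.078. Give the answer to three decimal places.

1.994 Al apfu

CaO: 37.48/56.077 = 0.66837 mol → 0.66837 mol Ca, 0.66837 mol O.
Al2O3: 22.68/101.961 = 0.22244 mol → 0.44488 mol Al, 0.66732 mol O.
SiO2: 40.31/60.083 = 0.67091 mol → 0.67091 mol Si, 1.34182 mol O.
Total oxygen = 2.67751 mol. Normalization factor = 12/2.67751 = 4.48178.
Al per 12 O = 0.44488 × 4.48178 = 1.994.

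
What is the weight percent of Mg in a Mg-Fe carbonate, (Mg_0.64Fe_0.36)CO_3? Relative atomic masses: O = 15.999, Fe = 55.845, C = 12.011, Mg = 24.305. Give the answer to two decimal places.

16.26 wt%

M((Mg_0.64Fe_0.36)CO_3) = 95.667 g/mol.
Mg contributes 0.64 × 24.305 = 15.555 g per mole.
15.555/95.667 = 0.1626 → 16.26%.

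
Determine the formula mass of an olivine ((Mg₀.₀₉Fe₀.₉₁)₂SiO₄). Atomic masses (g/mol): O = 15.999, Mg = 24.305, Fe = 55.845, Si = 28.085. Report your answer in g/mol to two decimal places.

198.09 g/mol

Mg: 0.18 × 24.305 = 4.3749
Fe: 1.82 × 55.845 = 101.6379
Si: 1 × 28.085 = 28.0850
O: 4 × 15.999 = 63.9960
Summing the contributions gives the formula mass.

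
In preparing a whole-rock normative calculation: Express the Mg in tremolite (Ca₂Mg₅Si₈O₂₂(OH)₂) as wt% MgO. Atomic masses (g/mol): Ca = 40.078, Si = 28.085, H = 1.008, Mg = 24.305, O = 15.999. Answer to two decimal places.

M(Ca₂Mg₅Si₈O₂₂(OH)₂) = 812.353 g/mol; M(MgO) = 40.304 g/mol.
Moles MgO per formula unit = 5 Mg ÷ 1 = 5.0000.
MgO fraction = (5.0000 × 40.304) / 812.353 = 201.520/812.353 = 0.2481.

24.81 wt%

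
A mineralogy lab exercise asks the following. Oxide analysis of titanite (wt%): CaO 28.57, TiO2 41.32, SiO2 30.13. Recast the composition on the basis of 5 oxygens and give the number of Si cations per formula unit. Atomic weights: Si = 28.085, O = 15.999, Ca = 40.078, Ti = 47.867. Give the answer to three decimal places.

0.984 Si apfu

CaO: 28.57/56.077 = 0.50948 mol → 0.50948 mol Ca, 0.50948 mol O.
TiO2: 41.32/79.865 = 0.51737 mol → 0.51737 mol Ti, 1.03474 mol O.
SiO2: 30.13/60.083 = 0.50147 mol → 0.50147 mol Si, 1.00294 mol O.
Total oxygen = 2.54716 mol. Normalization factor = 5/2.54716 = 1.96297.
Si per 5 O = 0.50147 × 1.96297 = 0.984.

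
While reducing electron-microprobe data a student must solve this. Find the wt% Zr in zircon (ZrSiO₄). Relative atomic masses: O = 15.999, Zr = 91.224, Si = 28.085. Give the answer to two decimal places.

M(ZrSiO₄) = 183.305 g/mol.
Zr contributes 1 × 91.224 = 91.224 g per mole.
91.224/183.305 = 0.4977 → 49.77%.

49.77 weight percent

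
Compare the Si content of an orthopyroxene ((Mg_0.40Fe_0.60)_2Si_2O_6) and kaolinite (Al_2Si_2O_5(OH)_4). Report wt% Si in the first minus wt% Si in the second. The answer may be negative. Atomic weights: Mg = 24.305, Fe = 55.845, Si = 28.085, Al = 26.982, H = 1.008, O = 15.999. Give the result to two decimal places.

First mineral: 56.170 g Si in 238.622 g formula = 23.54 wt% Si.
Second mineral: 56.170 g Si in 258.157 g formula = 21.76 wt% Si.
23.54% − 21.76% gives a difference of 1.78 percentage points.

1.78 percentage points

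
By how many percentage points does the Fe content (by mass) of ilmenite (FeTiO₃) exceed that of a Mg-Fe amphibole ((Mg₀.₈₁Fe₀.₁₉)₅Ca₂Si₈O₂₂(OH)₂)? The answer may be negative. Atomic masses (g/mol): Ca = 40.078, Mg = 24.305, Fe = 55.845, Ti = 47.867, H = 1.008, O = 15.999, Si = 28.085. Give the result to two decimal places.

30.51 percentage points

M(FeTiO₃) = 151.709 g/mol, so wt% Fe = 55.845/151.709 × 100 = 36.81%.
M((Mg₀.₈₁Fe₀.₁₉)₅Ca₂Si₈O₂₂(OH)₂) = 842.316 g/mol, so wt% Fe = 53.053/842.316 × 100 = 6.30%.
36.81 − 6.30 = 30.51 pp.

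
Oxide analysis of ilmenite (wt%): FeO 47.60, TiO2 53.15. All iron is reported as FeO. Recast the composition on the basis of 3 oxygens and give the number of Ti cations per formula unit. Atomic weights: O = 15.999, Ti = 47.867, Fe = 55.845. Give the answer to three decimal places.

FeO (M=71.844): mol = 0.66255; Fe = 0.66255, O = 0.66255.
TiO2 (M=79.865): mol = 0.66550; Ti = 0.66550, O = 1.33100.
ΣO = 1.99355; factor = 3/ΣO = 1.50485.
Ti apfu = 0.66550 × 1.50485 = 1.001.

1.001 Ti apfu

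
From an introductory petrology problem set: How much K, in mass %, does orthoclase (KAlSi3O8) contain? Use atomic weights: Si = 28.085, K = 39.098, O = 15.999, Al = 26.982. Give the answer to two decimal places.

14.05 mass %

M(KAlSi3O8) = 278.327 g/mol.
K contributes 1 × 39.098 = 39.098 g per mole.
39.098/278.327 = 0.1405 → 14.05%.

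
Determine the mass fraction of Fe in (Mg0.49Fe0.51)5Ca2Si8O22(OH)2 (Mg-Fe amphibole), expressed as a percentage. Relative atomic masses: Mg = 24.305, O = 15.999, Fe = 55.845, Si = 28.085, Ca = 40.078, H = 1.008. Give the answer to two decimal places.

Molar mass of (Mg0.49Fe0.51)5Ca2Si8O22(OH)2: 2.45*24.305 + 2.55*55.845 + 2*40.078 + 8*28.085 + 24*15.999 + 2*1.008 = 892.780 g/mol.
Mass of Fe per formula unit: 2.55 × 55.845 = 142.405 g.
Weight fraction Fe = 142.405 / 892.780 = 0.1595.

15.95 mass %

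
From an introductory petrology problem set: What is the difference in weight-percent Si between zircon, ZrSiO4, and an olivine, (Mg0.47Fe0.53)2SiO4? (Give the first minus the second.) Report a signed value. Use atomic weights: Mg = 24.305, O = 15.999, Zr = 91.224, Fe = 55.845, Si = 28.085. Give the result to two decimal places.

-0.81 percentage points

First mineral: 28.085 g Si in 183.305 g formula = 15.32 wt% Si.
Second mineral: 28.085 g Si in 174.123 g formula = 16.13 wt% Si.
15.32% − 16.13% gives a difference of -0.81 percentage points.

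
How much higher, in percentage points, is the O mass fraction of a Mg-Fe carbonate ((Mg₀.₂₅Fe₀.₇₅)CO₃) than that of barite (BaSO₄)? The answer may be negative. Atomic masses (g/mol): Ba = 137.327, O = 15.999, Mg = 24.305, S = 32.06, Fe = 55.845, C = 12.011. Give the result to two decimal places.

First mineral: 47.997 g O in 107.968 g formula = 44.45 wt% O.
Second mineral: 63.996 g O in 233.383 g formula = 27.42 wt% O.
44.45% − 27.42% gives a difference of 17.03 percentage points.

17.03 percentage points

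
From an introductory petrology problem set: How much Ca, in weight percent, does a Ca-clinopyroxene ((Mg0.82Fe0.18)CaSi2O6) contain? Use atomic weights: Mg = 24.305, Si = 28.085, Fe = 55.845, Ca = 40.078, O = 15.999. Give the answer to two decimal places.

M((Mg0.82Fe0.18)CaSi2O6) = 222.224 g/mol.
Ca contributes 1 × 40.078 = 40.078 g per mole.
40.078/222.224 = 0.1803 → 18.03%.

18.03 weight percent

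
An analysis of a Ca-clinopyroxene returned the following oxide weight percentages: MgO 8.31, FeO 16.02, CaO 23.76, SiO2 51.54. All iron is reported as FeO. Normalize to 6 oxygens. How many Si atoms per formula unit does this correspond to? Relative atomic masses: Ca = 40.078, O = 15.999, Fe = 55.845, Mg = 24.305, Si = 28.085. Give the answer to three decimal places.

8.31 wt% MgO ÷ 40.304 g/mol = 0.20618 mol, giving 0.20618 Mg and 0.20618 O.
16.02 wt% FeO ÷ 71.844 g/mol = 0.22298 mol, giving 0.22298 Fe and 0.22298 O.
23.76 wt% CaO ÷ 56.077 g/mol = 0.42370 mol, giving 0.42370 Ca and 0.42370 O.
51.54 wt% SiO2 ÷ 60.083 g/mol = 0.85781 mol, giving 0.85781 Si and 1.71562 O.
Oxygen sums to 2.56848; scaling by 6/2.56848 = 2.33601 puts the formula on 6 O.
Si: 0.85781 × 2.33601 = 2.004 atoms per formula unit.

2.004 Si apfu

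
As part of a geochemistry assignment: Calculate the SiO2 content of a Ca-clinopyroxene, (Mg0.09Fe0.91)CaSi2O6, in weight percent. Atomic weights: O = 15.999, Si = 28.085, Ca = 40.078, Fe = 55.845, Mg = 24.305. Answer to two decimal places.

49.00 wt%

Molar mass of (Mg0.09Fe0.91)CaSi2O6 = 0.09*24.305 + 0.91*55.845 + 1*40.078 + 2*28.085 + 6*15.999 = 245.248 g/mol.
Each formula unit contains 2 Si, equivalent to 2/1 = 2.0000 mol SiO2.
M(SiO2) = 1×28.085 + 2×15.999 = 60.083 g/mol.
Mass of SiO2 per formula unit = 2.0000 × 60.083 = 120.166 g.
SiO2 wt% = 120.166 / 245.248 × 100 = 49.00%.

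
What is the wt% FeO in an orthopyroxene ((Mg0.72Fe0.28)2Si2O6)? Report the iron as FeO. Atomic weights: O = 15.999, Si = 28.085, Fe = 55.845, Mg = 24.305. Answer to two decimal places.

18.42 wt%

M((Mg0.72Fe0.28)2Si2O6) = 218.436 g/mol; M(FeO) = 71.844 g/mol.
Moles FeO per formula unit = 0.56 Fe ÷ 1 = 0.5600.
FeO fraction = (0.5600 × 71.844) / 218.436 = 40.233/218.436 = 0.1842.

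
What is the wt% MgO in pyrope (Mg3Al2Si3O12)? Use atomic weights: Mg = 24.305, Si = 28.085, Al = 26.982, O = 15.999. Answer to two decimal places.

Molar mass of Mg3Al2Si3O12 = 3·24.305 + 2·26.982 + 3·28.085 + 12·15.999 = 403.122 g/mol.
Each formula unit contains 3 Mg, equivalent to 3/1 = 3.0000 mol MgO.
M(MgO) = 1×24.305 + 1×15.999 = 40.304 g/mol.
Mass of MgO per formula unit = 3.0000 × 40.304 = 120.912 g.
MgO wt% = 120.912 / 403.122 × 100 = 29.99%.

29.99 wt%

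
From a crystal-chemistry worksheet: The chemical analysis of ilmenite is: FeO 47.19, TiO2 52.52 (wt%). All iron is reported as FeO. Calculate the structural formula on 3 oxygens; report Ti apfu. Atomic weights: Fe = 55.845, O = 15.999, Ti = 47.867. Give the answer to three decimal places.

1.000 Ti apfu

47.19 wt% FeO ÷ 71.844 g/mol = 0.65684 mol, giving 0.65684 Fe and 0.65684 O.
52.52 wt% TiO2 ÷ 79.865 g/mol = 0.65761 mol, giving 0.65761 Ti and 1.31522 O.
Oxygen sums to 1.97206; scaling by 3/1.97206 = 1.52125 puts the formula on 3 O.
Ti: 0.65761 × 1.52125 = 1.000 atoms per formula unit.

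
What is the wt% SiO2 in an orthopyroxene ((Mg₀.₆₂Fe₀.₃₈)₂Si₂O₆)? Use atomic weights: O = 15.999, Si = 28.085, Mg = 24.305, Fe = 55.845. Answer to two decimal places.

Molar mass of (Mg₀.₆₂Fe₀.₃₈)₂Si₂O₆ = 1.24·24.305 + 0.76·55.845 + 2·28.085 + 6·15.999 = 224.744 g/mol.
Each formula unit contains 2 Si, equivalent to 2/1 = 2.0000 mol SiO2.
M(SiO2) = 1×28.085 + 2×15.999 = 60.083 g/mol.
Mass of SiO2 per formula unit = 2.0000 × 60.083 = 120.166 g.
SiO2 wt% = 120.166 / 224.744 × 100 = 53.47%.

53.47 wt%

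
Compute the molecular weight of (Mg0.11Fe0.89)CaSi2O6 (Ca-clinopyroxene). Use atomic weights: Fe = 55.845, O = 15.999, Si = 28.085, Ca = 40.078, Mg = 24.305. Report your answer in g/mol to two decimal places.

M = 0.11×24.305 + 0.89×55.845 + 1×40.078 + 2×28.085 + 6×15.999

244.62 g/mol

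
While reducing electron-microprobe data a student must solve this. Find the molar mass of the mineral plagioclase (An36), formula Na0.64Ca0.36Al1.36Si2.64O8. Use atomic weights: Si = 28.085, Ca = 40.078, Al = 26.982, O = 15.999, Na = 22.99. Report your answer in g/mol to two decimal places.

267.97 g/mol

The formula mass is the sum 0.64(22.99) + 0.36(40.078) + 1.36(26.982) + 2.64(28.085) + 8(15.999).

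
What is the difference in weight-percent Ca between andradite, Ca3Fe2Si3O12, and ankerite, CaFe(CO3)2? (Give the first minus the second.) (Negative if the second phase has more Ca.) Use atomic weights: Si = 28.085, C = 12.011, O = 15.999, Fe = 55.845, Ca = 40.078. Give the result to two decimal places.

M(Ca3Fe2Si3O12) = 508.167 g/mol, so wt% Ca = 120.234/508.167 × 100 = 23.66%.
M(CaFe(CO3)2) = 215.939 g/mol, so wt% Ca = 40.078/215.939 × 100 = 18.56%.
23.66 − 18.56 = 5.10 pp.

5.10 percentage points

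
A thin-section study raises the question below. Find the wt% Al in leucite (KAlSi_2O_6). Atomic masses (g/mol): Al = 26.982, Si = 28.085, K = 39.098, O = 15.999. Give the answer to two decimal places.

M(KAlSi_2O_6) = 218.244 g/mol.
Al contributes 1 × 26.982 = 26.982 g per mole.
26.982/218.244 = 0.1236 → 12.36%.

12.36 weight percent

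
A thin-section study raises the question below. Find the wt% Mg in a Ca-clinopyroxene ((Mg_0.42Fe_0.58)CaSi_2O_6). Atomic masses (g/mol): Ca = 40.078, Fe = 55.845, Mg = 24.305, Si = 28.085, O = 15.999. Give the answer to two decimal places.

M((Mg_0.42Fe_0.58)CaSi_2O_6) = 234.840 g/mol.
Mg contributes 0.42 × 24.305 = 10.208 g per mole.
10.208/234.840 = 0.0435 → 4.35%.

4.35 mass %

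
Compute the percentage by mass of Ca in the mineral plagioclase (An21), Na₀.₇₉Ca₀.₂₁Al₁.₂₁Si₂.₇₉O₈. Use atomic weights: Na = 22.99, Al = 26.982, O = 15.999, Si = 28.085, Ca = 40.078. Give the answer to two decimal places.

Formula mass = 0.79·22.99 + 0.21·40.078 + 1.21·26.982 + 2.79·28.085 + 8·15.999 = 265.576 g/mol, of which 8.416 g is Ca.
So Ca makes up 8.416/265.576 = 0.0317 of the mass, i.e. 3.17%.

3.17 wt%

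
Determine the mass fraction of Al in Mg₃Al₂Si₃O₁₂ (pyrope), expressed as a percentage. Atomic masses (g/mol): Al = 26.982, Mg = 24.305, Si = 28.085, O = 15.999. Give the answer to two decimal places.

Molar mass of Mg₃Al₂Si₃O₁₂: 3×24.305 + 2×26.982 + 3×28.085 + 12×15.999 = 403.122 g/mol.
Mass of Al per formula unit: 2 × 26.982 = 53.964 g.
Weight fraction Al = 53.964 / 403.122 = 0.1339.

13.39 wt%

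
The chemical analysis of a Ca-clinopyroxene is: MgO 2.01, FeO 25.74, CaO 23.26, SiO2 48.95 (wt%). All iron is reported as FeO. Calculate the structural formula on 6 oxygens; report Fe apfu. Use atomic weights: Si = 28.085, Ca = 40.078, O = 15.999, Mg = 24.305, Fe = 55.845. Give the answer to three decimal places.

0.877 Fe apfu

2.01 wt% MgO ÷ 40.304 g/mol = 0.04987 mol, giving 0.04987 Mg and 0.04987 O.
25.74 wt% FeO ÷ 71.844 g/mol = 0.35828 mol, giving 0.35828 Fe and 0.35828 O.
23.26 wt% CaO ÷ 56.077 g/mol = 0.41479 mol, giving 0.41479 Ca and 0.41479 O.
48.95 wt% SiO2 ÷ 60.083 g/mol = 0.81471 mol, giving 0.81471 Si and 1.62942 O.
Oxygen sums to 2.45236; scaling by 6/2.45236 = 2.44662 puts the formula on 6 O.
Fe: 0.35828 × 2.44662 = 0.877 atoms per formula unit.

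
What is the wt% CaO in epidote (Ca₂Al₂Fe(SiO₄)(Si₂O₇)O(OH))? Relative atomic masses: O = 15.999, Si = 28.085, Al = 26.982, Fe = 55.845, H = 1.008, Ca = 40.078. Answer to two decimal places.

M(Ca₂Al₂Fe(SiO₄)(Si₂O₇)O(OH)) = 483.215 g/mol; M(CaO) = 56.077 g/mol.
Moles CaO per formula unit = 2 Ca ÷ 1 = 2.0000.
CaO fraction = (2.0000 × 56.077) / 483.215 = 112.154/483.215 = 0.2321.

23.21 wt%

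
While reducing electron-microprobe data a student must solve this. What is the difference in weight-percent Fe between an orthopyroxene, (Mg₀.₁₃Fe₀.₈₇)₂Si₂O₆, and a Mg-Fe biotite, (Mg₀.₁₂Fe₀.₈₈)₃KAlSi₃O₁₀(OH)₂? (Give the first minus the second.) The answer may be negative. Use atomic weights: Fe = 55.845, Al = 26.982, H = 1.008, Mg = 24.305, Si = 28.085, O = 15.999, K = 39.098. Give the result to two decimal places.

8.55 percentage points

M((Mg₀.₁₃Fe₀.₈₇)₂Si₂O₆) = 255.654 g/mol, so wt% Fe = 97.170/255.654 × 100 = 38.01%.
M((Mg₀.₁₂Fe₀.₈₈)₃KAlSi₃O₁₀(OH)₂) = 500.520 g/mol, so wt% Fe = 147.431/500.520 × 100 = 29.46%.
38.01 − 29.46 = 8.55 pp.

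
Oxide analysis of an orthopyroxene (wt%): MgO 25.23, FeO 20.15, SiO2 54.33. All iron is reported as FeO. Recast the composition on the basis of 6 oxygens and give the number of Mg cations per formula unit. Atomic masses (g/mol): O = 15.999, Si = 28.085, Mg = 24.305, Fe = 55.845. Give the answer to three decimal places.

MgO: 25.23/40.304 = 0.62599 mol → 0.62599 mol Mg, 0.62599 mol O.
FeO: 20.15/71.844 = 0.28047 mol → 0.28047 mol Fe, 0.28047 mol O.
SiO2: 54.33/60.083 = 0.90425 mol → 0.90425 mol Si, 1.80850 mol O.
Total oxygen = 2.71496 mol. Normalization factor = 6/2.71496 = 2.20998.
Mg per 6 O = 0.62599 × 2.20998 = 1.383.

1.383 Mg apfu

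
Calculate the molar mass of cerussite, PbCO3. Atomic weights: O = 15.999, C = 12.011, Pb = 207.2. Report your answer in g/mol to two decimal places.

267.21 g/mol

The formula mass is the sum 1·207.2 + 1·12.011 + 3·15.999.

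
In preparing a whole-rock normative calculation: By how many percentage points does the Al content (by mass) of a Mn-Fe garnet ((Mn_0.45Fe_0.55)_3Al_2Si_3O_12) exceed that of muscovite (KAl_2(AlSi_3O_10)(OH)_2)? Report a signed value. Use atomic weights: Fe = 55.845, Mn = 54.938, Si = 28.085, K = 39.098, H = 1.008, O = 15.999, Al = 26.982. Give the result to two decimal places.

Al in (Mn_0.45Fe_0.55)_3Al_2Si_3O_12: molar mass 496.518 g/mol; 2×26.982 = 53.964 g → 10.87 wt%.
Al in KAl_2(AlSi_3O_10)(OH)_2: molar mass 398.303 g/mol; 3×26.982 = 80.946 g → 20.32 wt%.
Difference = 10.87 − 20.32 = -9.45 percentage points.

-9.45 percentage points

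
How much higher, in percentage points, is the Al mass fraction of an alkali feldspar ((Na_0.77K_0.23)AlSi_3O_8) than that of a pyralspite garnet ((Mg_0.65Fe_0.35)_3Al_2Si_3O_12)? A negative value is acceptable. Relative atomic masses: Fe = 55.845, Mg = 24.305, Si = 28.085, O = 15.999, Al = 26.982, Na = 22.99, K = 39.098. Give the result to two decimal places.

-2.22 percentage points

First mineral: 26.982 g Al in 265.924 g formula = 10.15 wt% Al.
Second mineral: 53.964 g Al in 436.239 g formula = 12.37 wt% Al.
10.15% − 12.37% gives a difference of -2.22 percentage points.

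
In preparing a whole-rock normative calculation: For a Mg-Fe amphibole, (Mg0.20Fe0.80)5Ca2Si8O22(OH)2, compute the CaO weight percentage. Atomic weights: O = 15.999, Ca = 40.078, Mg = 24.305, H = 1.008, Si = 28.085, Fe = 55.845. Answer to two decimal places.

11.95 wt%

Formula mass = 938.513 g/mol.
2 Ca → 2.0000 mol CaO per formula unit; M(CaO) = 56.077, so CaO mass = 112.154 g.
112.154/938.513 × 100 = 11.95 wt%.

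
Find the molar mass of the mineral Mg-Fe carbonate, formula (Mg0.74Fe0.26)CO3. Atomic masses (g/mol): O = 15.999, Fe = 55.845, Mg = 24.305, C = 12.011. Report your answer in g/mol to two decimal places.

92.51 g/mol

The formula mass is the sum 0.74*24.305 + 0.26*55.845 + 1*12.011 + 3*15.999.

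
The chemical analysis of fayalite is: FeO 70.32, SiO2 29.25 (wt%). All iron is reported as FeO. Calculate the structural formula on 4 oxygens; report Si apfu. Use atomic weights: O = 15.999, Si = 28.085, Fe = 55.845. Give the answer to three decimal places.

0.997 Si apfu

FeO: 70.32/71.844 = 0.97879 mol → 0.97879 mol Fe, 0.97879 mol O.
SiO2: 29.25/60.083 = 0.48683 mol → 0.48683 mol Si, 0.97366 mol O.
Total oxygen = 1.95245 mol. Normalization factor = 4/1.95245 = 2.04871.
Si per 4 O = 0.48683 × 2.04871 = 0.997.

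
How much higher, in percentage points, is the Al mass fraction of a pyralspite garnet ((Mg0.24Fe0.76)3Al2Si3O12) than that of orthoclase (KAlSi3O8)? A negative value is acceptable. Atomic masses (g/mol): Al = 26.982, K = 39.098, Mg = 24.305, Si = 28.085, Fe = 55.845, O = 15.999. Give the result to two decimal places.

M((Mg0.24Fe0.76)3Al2Si3O12) = 475.033 g/mol, so wt% Al = 53.964/475.033 × 100 = 11.36%.
M(KAlSi3O8) = 278.327 g/mol, so wt% Al = 26.982/278.327 × 100 = 9.69%.
11.36 − 9.69 = 1.67 pp.

1.67 percentage points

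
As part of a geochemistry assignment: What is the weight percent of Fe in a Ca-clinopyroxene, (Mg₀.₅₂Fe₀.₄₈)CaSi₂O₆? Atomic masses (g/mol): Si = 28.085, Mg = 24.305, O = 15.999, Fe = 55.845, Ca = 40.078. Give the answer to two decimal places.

Formula mass = 0.52*24.305 + 0.48*55.845 + 1*40.078 + 2*28.085 + 6*15.999 = 231.686 g/mol, of which 26.806 g is Fe.
So Fe makes up 26.806/231.686 = 0.1157 of the mass, i.e. 11.57%.

11.57 wt%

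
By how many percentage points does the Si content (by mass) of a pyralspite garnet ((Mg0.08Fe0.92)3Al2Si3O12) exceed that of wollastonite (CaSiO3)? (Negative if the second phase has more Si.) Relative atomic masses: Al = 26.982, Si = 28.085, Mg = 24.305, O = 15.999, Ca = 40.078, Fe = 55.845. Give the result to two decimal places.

-6.99 percentage points

Si in (Mg0.08Fe0.92)3Al2Si3O12: molar mass 490.172 g/mol; 3×28.085 = 84.255 g → 17.19 wt%.
Si in CaSiO3: molar mass 116.160 g/mol; 1×28.085 = 28.085 g → 24.18 wt%.
Difference = 17.19 − 24.18 = -6.99 percentage points.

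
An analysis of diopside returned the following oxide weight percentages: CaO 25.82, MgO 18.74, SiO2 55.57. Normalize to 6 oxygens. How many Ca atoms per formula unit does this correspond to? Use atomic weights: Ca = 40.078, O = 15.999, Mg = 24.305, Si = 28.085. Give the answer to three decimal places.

0.995 Ca apfu

CaO: 25.82/56.077 = 0.46044 mol → 0.46044 mol Ca, 0.46044 mol O.
MgO: 18.74/40.304 = 0.46497 mol → 0.46497 mol Mg, 0.46497 mol O.
SiO2: 55.57/60.083 = 0.92489 mol → 0.92489 mol Si, 1.84978 mol O.
Total oxygen = 2.77519 mol. Normalization factor = 6/2.77519 = 2.16201.
Ca per 6 O = 0.46044 × 2.16201 = 0.995.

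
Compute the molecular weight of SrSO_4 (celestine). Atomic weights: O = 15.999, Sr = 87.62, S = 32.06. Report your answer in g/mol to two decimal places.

Sr: 1 × 87.62 = 87.6200
S: 1 × 32.06 = 32.0600
O: 4 × 15.999 = 63.9960
Summing the contributions gives the formula mass.

183.68 g/mol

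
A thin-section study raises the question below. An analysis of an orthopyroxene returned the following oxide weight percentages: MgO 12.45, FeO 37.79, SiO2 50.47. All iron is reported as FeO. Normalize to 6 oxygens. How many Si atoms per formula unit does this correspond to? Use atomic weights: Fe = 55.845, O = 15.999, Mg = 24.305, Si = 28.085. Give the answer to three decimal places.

12.45 wt% MgO ÷ 40.304 g/mol = 0.30890 mol, giving 0.30890 Mg and 0.30890 O.
37.79 wt% FeO ÷ 71.844 g/mol = 0.52600 mol, giving 0.52600 Fe and 0.52600 O.
50.47 wt% SiO2 ÷ 60.083 g/mol = 0.84000 mol, giving 0.84000 Si and 1.68000 O.
Oxygen sums to 2.51490; scaling by 6/2.51490 = 2.38578 puts the formula on 6 O.
Si: 0.84000 × 2.38578 = 2.004 atoms per formula unit.

2.004 Si apfu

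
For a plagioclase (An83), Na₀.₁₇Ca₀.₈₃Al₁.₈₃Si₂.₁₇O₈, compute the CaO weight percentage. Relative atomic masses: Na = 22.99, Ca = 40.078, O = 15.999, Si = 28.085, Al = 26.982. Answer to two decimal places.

16.90 wt%

Formula mass = 275.487 g/mol.
0.83 Ca → 0.8300 mol CaO per formula unit; M(CaO) = 56.077, so CaO mass = 46.544 g.
46.544/275.487 × 100 = 16.90 wt%.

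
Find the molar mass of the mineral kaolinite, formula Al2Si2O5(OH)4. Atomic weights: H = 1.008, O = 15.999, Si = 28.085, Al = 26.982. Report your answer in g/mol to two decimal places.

258.16 g/mol

M = 2*26.982 + 2*28.085 + 9*15.999 + 4*1.008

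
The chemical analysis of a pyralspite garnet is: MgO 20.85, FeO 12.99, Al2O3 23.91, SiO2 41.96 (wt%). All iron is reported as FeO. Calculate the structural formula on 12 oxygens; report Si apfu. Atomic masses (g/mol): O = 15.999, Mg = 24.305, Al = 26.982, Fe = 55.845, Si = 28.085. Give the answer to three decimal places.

2.995 Si apfu

20.85 wt% MgO ÷ 40.304 g/mol = 0.51732 mol, giving 0.51732 Mg and 0.51732 O.
12.99 wt% FeO ÷ 71.844 g/mol = 0.18081 mol, giving 0.18081 Fe and 0.18081 O.
23.91 wt% Al2O3 ÷ 101.961 g/mol = 0.23450 mol, giving 0.46900 Al and 0.70350 O.
41.96 wt% SiO2 ÷ 60.083 g/mol = 0.69837 mol, giving 0.69837 Si and 1.39674 O.
Oxygen sums to 2.79837; scaling by 12/2.79837 = 4.28821 puts the formula on 12 O.
Si: 0.69837 × 4.28821 = 2.995 atoms per formula unit.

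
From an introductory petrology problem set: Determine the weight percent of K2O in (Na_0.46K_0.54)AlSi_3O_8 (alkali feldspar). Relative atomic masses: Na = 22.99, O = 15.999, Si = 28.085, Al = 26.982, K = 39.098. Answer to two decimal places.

9.39 wt%

Formula mass = 270.917 g/mol.
0.54 K → 0.2700 mol K2O per formula unit; M(K2O) = 94.195, so K2O mass = 25.433 g.
25.433/270.917 × 100 = 9.39 wt%.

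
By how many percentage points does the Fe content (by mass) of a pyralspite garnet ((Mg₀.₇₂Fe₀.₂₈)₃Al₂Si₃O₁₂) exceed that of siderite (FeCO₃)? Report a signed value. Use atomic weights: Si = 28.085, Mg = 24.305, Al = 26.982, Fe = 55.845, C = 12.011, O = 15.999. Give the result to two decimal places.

Fe in (Mg₀.₇₂Fe₀.₂₈)₃Al₂Si₃O₁₂: molar mass 429.616 g/mol; 0.84×55.845 = 46.910 g → 10.92 wt%.
Fe in FeCO₃: molar mass 115.853 g/mol; 1×55.845 = 55.845 g → 48.20 wt%.
Difference = 10.92 − 48.20 = -37.28 percentage points.

-37.28 percentage points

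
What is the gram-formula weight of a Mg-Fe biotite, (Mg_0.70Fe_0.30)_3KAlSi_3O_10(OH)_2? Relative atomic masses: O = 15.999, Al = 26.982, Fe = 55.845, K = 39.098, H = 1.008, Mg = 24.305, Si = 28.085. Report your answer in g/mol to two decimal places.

The formula mass is the sum 2.10*24.305 + 0.90*55.845 + 1*39.098 + 1*26.982 + 3*28.085 + 12*15.999 + 2*1.008.

445.64 g/mol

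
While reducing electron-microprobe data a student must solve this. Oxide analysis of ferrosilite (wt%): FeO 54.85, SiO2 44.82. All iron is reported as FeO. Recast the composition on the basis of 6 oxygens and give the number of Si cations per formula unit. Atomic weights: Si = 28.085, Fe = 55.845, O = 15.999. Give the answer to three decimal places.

FeO: 54.85/71.844 = 0.76346 mol → 0.76346 mol Fe, 0.76346 mol O.
SiO2: 44.82/60.083 = 0.74597 mol → 0.74597 mol Si, 1.49194 mol O.
Total oxygen = 2.25540 mol. Normalization factor = 6/2.25540 = 2.66028.
Si per 6 O = 0.74597 × 2.66028 = 1.984.

1.984 Si apfu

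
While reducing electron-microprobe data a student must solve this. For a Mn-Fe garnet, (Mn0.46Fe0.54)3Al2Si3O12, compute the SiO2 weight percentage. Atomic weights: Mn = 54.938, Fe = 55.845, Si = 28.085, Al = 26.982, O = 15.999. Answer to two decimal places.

M((Mn0.46Fe0.54)3Al2Si3O12) = 496.490 g/mol; M(SiO2) = 60.083 g/mol.
Moles SiO2 per formula unit = 3 Si ÷ 1 = 3.0000.
SiO2 fraction = (3.0000 × 60.083) / 496.490 = 180.249/496.490 = 0.3630.

36.30 wt%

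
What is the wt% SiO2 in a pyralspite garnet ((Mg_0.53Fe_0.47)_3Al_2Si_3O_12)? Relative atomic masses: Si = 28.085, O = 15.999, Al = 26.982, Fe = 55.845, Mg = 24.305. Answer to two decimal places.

40.27 wt%

Formula mass = 447.593 g/mol.
3 Si → 3.0000 mol SiO2 per formula unit; M(SiO2) = 60.083, so SiO2 mass = 180.249 g.
180.249/447.593 × 100 = 40.27 wt%.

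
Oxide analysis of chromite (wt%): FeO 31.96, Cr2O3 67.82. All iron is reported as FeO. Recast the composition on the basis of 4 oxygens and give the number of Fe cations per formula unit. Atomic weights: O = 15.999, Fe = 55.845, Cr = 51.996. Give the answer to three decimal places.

FeO: 31.96/71.844 = 0.44485 mol → 0.44485 mol Fe, 0.44485 mol O.
Cr2O3: 67.82/151.989 = 0.44622 mol → 0.89244 mol Cr, 1.33866 mol O.
Total oxygen = 1.78351 mol. Normalization factor = 4/1.78351 = 2.24277.
Fe per 4 O = 0.44485 × 2.24277 = 0.998.

0.998 Fe apfu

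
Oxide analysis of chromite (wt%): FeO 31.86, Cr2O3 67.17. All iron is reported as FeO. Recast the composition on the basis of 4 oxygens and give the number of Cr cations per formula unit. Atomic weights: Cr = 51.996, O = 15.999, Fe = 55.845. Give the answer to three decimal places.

31.86 wt% FeO ÷ 71.844 g/mol = 0.44346 mol, giving 0.44346 Fe and 0.44346 O.
67.17 wt% Cr2O3 ÷ 151.989 g/mol = 0.44194 mol, giving 0.88388 Cr and 1.32582 O.
Oxygen sums to 1.76928; scaling by 4/1.76928 = 2.26081 puts the formula on 4 O.
Cr: 0.88388 × 2.26081 = 1.998 atoms per formula unit.

1.998 Cr apfu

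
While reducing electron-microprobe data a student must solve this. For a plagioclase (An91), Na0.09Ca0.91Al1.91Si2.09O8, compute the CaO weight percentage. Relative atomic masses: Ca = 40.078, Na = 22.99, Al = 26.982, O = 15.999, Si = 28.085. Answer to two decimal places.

Formula mass = 276.765 g/mol.
0.91 Ca → 0.9100 mol CaO per formula unit; M(CaO) = 56.077, so CaO mass = 51.030 g.
51.030/276.765 × 100 = 18.44 wt%.

18.44 wt%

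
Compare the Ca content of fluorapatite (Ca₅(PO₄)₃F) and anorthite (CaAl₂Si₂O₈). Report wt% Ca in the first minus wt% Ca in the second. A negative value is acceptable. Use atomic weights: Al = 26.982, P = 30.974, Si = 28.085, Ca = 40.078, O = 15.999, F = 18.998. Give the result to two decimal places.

25.33 percentage points

Ca in Ca₅(PO₄)₃F: molar mass 504.298 g/mol; 5×40.078 = 200.390 g → 39.74 wt%.
Ca in CaAl₂Si₂O₈: molar mass 278.204 g/mol; 1×40.078 = 40.078 g → 14.41 wt%.
Difference = 39.74 − 14.41 = 25.33 percentage points.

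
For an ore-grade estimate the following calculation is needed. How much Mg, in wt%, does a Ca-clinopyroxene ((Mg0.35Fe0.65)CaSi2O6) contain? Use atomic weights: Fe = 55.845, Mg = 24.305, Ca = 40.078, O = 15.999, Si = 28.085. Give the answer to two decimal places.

M((Mg0.35Fe0.65)CaSi2O6) = 237.048 g/mol.
Mg contributes 0.35 × 24.305 = 8.507 g per mole.
8.507/237.048 = 0.0359 → 3.59%.

3.59 wt%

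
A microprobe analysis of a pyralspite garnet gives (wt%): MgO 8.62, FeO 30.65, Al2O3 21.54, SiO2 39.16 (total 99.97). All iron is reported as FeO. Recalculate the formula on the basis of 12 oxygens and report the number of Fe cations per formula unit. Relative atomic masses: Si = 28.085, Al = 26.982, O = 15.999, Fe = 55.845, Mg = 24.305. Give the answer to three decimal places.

1.986 Fe apfu

MgO: 8.62/40.304 = 0.21387 mol → 0.21387 mol Mg, 0.21387 mol O.
FeO: 30.65/71.844 = 0.42662 mol → 0.42662 mol Fe, 0.42662 mol O.
Al2O3: 21.54/101.961 = 0.21126 mol → 0.42252 mol Al, 0.63378 mol O.
SiO2: 39.16/60.083 = 0.65177 mol → 0.65177 mol Si, 1.30354 mol O.
Total oxygen = 2.57781 mol. Normalization factor = 12/2.57781 = 4.65511.
Fe per 12 O = 0.42662 × 4.65511 = 1.986.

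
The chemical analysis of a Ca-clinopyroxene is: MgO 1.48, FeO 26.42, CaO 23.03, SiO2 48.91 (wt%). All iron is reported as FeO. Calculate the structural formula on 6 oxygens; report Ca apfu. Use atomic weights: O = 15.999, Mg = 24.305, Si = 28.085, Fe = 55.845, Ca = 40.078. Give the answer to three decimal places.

MgO: 1.48/40.304 = 0.03672 mol → 0.03672 mol Mg, 0.03672 mol O.
FeO: 26.42/71.844 = 0.36774 mol → 0.36774 mol Fe, 0.36774 mol O.
CaO: 23.03/56.077 = 0.41069 mol → 0.41069 mol Ca, 0.41069 mol O.
SiO2: 48.91/60.083 = 0.81404 mol → 0.81404 mol Si, 1.62808 mol O.
Total oxygen = 2.44323 mol. Normalization factor = 6/2.44323 = 2.45577.
Ca per 6 O = 0.41069 × 2.45577 = 1.009.

1.009 Ca apfu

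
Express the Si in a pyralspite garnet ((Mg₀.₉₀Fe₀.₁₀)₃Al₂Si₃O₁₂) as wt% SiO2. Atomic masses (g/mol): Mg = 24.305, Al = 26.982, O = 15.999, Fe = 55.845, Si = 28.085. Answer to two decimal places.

Molar mass of (Mg₀.₉₀Fe₀.₁₀)₃Al₂Si₃O₁₂ = 2.70*24.305 + 0.30*55.845 + 2*26.982 + 3*28.085 + 12*15.999 = 412.584 g/mol.
Each formula unit contains 3 Si, equivalent to 3/1 = 3.0000 mol SiO2.
M(SiO2) = 1×28.085 + 2×15.999 = 60.083 g/mol.
Mass of SiO2 per formula unit = 3.0000 × 60.083 = 180.249 g.
SiO2 wt% = 180.249 / 412.584 × 100 = 43.69%.

43.69 wt%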